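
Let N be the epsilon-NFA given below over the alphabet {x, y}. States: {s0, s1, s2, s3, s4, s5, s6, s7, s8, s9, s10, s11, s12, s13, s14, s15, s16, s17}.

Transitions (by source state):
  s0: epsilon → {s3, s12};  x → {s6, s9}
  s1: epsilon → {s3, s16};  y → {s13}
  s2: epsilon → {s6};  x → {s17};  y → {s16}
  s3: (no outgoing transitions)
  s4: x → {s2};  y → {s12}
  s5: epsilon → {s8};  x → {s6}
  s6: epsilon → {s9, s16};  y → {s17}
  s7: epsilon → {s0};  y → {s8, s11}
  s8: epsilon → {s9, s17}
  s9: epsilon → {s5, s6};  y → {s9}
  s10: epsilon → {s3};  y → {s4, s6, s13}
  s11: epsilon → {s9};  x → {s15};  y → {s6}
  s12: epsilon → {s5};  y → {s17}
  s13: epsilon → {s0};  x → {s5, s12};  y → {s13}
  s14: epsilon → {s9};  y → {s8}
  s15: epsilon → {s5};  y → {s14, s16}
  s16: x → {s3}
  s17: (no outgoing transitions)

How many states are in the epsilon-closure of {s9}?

6

Start with {s9}.
From s9 via epsilon: add s5, s6.
From s5 via epsilon: add s8.
From s6 via epsilon: add s16.
From s8 via epsilon: add s17.
epsilon-closure = {s5, s6, s8, s9, s16, s17}, which has 6 states.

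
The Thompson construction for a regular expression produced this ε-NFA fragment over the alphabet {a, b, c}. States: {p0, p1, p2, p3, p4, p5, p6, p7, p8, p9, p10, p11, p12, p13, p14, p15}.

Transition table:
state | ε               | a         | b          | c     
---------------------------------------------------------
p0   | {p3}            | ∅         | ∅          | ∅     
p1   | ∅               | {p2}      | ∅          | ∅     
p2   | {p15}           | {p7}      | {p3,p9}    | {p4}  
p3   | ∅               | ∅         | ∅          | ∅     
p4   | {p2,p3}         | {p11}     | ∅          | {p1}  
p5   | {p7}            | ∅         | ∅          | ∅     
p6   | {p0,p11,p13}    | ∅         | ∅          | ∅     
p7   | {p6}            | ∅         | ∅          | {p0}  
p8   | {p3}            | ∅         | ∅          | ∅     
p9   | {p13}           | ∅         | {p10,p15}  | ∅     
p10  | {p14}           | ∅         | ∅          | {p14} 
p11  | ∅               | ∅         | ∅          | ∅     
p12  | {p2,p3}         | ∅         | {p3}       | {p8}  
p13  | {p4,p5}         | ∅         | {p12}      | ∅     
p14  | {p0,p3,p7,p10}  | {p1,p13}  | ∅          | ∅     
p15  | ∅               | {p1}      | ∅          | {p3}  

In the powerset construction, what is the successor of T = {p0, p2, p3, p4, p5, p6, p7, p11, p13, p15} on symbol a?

{p0, p1, p2, p3, p4, p5, p6, p7, p11, p13, p15}

p2 on a → {p7}.
p4 on a → {p11}.
p15 on a → {p1}.
No a-transition from p0, p3, p5, p6, p7, p11, p13.
Union after reading a: {p1, p7, p11}.
Now take the ε-closure:
From p7 via ε: add p6.
From p6 via ε: add p0, p13.
From p0 via ε: add p3.
From p13 via ε: add p4, p5.
From p4 via ε: add p2.
From p2 via ε: add p15.
No new states can be added; the closed set is {p0, p1, p2, p3, p4, p5, p6, p7, p11, p13, p15}.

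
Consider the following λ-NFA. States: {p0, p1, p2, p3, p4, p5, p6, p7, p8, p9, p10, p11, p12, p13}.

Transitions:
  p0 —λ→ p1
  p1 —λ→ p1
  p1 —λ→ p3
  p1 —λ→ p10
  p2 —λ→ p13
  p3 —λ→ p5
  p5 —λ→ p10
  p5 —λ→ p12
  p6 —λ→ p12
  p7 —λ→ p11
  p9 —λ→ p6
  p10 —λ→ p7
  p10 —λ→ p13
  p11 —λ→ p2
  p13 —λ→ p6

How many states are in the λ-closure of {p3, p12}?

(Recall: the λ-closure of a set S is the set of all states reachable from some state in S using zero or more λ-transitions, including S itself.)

9

Start with {p3, p12}.
From p3 via λ: add p5.
From p5 via λ: add p10.
From p10 via λ: add p7, p13.
From p7 via λ: add p11.
From p13 via λ: add p6.
From p11 via λ: add p2.
λ-closure = {p2, p3, p5, p6, p7, p10, p11, p12, p13}, which has 9 states.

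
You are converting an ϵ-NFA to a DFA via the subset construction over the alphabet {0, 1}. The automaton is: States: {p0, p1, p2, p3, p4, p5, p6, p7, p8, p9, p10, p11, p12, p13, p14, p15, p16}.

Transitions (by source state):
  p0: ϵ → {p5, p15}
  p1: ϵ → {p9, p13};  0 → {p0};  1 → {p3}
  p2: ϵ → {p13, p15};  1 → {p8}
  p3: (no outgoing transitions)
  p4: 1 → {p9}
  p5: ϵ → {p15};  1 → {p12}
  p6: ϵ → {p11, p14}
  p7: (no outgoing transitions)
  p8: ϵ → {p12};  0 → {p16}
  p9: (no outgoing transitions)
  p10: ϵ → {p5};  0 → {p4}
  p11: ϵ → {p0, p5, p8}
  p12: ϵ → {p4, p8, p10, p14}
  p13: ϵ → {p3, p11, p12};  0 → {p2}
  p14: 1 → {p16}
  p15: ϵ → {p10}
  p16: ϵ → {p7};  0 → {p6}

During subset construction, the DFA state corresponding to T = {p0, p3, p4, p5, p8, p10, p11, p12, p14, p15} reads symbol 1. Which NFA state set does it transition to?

p4 on 1 → {p9}.
p5 on 1 → {p12}.
p14 on 1 → {p16}.
No 1-transition from p0, p3, p8, p10, p11, p12, p15.
Union after reading 1: {p9, p12, p16}.
Now take the ϵ-closure:
From p12 via ϵ: add p4, p8, p10, p14.
From p16 via ϵ: add p7.
From p10 via ϵ: add p5.
From p5 via ϵ: add p15.
No new states can be added; the closed set is {p4, p5, p7, p8, p9, p10, p12, p14, p15, p16}.

{p4, p5, p7, p8, p9, p10, p12, p14, p15, p16}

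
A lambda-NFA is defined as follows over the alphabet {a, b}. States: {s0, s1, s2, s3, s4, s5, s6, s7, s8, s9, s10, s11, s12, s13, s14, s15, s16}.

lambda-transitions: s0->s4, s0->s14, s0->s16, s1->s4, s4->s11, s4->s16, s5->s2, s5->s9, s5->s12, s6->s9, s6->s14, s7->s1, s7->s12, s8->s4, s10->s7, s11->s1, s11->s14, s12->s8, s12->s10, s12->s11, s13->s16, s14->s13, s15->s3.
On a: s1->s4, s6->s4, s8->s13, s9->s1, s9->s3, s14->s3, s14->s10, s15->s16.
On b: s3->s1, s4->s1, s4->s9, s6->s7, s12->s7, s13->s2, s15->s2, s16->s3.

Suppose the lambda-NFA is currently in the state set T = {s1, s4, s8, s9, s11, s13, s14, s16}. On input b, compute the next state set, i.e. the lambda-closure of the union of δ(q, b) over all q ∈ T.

s4 on b → {s1, s9}.
s13 on b → {s2}.
s16 on b → {s3}.
No b-transition from s1, s8, s9, s11, s14.
Union after reading b: {s1, s2, s3, s9}.
Now take the lambda-closure:
From s1 via lambda: add s4.
From s4 via lambda: add s11, s16.
From s11 via lambda: add s14.
From s14 via lambda: add s13.
No new states can be added; the closed set is {s1, s2, s3, s4, s9, s11, s13, s14, s16}.

{s1, s2, s3, s4, s9, s11, s13, s14, s16}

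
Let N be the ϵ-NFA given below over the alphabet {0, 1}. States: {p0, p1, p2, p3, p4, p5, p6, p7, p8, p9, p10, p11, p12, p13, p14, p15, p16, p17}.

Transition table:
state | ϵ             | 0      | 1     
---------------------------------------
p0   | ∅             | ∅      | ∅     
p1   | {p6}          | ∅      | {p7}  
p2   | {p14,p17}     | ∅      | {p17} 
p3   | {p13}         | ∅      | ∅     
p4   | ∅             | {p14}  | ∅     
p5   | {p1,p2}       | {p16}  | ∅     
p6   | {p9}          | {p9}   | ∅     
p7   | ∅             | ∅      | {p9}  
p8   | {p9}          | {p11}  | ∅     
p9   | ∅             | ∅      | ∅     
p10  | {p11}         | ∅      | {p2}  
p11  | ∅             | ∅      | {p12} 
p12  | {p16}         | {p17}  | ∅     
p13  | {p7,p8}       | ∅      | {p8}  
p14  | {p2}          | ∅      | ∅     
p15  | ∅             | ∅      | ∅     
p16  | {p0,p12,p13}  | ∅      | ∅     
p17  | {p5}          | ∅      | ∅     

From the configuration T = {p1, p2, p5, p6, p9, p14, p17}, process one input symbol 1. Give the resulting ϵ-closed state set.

{p1, p2, p5, p6, p7, p9, p14, p17}

p1 on 1 → {p7}.
p2 on 1 → {p17}.
No 1-transition from p5, p6, p9, p14, p17.
Union after reading 1: {p7, p17}.
Now take the ϵ-closure:
From p17 via ϵ: add p5.
From p5 via ϵ: add p1, p2.
From p1 via ϵ: add p6.
From p2 via ϵ: add p14.
From p6 via ϵ: add p9.
No new states can be added; the closed set is {p1, p2, p5, p6, p7, p9, p14, p17}.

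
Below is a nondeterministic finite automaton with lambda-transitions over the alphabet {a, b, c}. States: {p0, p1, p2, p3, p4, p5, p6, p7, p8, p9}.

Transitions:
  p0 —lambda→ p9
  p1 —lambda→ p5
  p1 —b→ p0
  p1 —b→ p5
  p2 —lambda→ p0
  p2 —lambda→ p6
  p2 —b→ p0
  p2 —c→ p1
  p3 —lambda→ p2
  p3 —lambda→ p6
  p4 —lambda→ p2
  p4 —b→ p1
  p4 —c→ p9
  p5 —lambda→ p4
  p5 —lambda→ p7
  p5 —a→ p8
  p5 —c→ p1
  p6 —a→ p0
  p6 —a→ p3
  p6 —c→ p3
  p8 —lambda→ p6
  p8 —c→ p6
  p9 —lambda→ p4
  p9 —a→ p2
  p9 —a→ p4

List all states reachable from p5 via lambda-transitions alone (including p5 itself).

{p0, p2, p4, p5, p6, p7, p9}

Start with {p5}.
From p5 via lambda: add p4, p7.
From p4 via lambda: add p2.
From p2 via lambda: add p0, p6.
From p0 via lambda: add p9.
No new states can be added; the closed set is {p0, p2, p4, p5, p6, p7, p9}.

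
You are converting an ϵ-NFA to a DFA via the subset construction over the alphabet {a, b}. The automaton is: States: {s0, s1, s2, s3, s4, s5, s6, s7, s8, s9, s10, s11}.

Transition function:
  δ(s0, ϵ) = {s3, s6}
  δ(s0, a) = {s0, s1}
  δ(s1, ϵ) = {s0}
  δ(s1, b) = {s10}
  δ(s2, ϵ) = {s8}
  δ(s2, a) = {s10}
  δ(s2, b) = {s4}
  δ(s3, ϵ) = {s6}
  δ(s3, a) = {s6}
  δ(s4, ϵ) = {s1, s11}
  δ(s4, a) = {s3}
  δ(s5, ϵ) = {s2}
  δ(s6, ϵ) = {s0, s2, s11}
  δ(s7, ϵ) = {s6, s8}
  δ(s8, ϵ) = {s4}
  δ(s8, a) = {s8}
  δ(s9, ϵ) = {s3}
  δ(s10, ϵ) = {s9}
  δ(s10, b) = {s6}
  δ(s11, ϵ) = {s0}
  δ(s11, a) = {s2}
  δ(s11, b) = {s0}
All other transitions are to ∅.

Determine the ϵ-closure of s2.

{s0, s1, s2, s3, s4, s6, s8, s11}

Start with {s2}.
From s2 via ϵ: add s8.
From s8 via ϵ: add s4.
From s4 via ϵ: add s1, s11.
From s1 via ϵ: add s0.
From s0 via ϵ: add s3, s6.
No new states can be added; the closed set is {s0, s1, s2, s3, s4, s6, s8, s11}.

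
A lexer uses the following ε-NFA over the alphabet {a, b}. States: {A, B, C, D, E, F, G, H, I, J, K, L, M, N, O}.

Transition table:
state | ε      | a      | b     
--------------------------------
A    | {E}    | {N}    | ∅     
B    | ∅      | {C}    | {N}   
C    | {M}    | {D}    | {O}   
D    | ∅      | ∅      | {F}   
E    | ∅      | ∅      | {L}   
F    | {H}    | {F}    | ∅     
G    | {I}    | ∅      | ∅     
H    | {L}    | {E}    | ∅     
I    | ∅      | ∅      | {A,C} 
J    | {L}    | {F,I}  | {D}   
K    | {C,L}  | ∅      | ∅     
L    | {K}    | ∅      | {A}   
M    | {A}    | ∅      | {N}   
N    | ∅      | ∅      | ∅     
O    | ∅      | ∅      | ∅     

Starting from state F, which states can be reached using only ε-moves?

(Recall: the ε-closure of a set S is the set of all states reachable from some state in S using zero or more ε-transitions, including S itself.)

Start with {F}.
From F via ε: add H.
From H via ε: add L.
From L via ε: add K.
From K via ε: add C.
From C via ε: add M.
From M via ε: add A.
From A via ε: add E.
No new states can be added; the closed set is {A, C, E, F, H, K, L, M}.

{A, C, E, F, H, K, L, M}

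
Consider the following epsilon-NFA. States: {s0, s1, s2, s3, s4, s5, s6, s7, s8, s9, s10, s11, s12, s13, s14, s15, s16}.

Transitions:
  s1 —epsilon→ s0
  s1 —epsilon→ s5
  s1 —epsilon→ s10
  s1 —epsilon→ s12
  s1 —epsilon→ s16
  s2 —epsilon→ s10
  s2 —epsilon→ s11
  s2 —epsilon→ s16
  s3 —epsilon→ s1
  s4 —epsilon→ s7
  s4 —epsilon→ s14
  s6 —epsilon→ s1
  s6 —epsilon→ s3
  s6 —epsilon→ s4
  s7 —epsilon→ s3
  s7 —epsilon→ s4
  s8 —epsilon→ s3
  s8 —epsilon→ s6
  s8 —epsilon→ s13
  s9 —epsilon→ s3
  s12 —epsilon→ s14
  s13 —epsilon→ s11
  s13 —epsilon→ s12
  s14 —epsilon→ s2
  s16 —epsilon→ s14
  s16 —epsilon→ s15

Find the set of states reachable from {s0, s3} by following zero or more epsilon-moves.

{s0, s1, s2, s3, s5, s10, s11, s12, s14, s15, s16}

Start with {s0, s3}.
From s3 via epsilon: add s1.
From s1 via epsilon: add s5, s10, s12, s16.
From s12 via epsilon: add s14.
From s16 via epsilon: add s15.
From s14 via epsilon: add s2.
From s2 via epsilon: add s11.
No new states can be added; the closed set is {s0, s1, s2, s3, s5, s10, s11, s12, s14, s15, s16}.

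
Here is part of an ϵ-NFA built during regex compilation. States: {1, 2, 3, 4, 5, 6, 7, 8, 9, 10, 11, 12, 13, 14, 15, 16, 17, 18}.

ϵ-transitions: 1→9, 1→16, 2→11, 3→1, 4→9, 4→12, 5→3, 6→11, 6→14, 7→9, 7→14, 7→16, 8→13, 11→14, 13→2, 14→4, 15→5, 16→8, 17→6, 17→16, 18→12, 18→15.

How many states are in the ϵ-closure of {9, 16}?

9

Start with {9, 16}.
From 16 via ϵ: add 8.
From 8 via ϵ: add 13.
From 13 via ϵ: add 2.
From 2 via ϵ: add 11.
From 11 via ϵ: add 14.
From 14 via ϵ: add 4.
From 4 via ϵ: add 12.
ϵ-closure = {2, 4, 8, 9, 11, 12, 13, 14, 16}, which has 9 states.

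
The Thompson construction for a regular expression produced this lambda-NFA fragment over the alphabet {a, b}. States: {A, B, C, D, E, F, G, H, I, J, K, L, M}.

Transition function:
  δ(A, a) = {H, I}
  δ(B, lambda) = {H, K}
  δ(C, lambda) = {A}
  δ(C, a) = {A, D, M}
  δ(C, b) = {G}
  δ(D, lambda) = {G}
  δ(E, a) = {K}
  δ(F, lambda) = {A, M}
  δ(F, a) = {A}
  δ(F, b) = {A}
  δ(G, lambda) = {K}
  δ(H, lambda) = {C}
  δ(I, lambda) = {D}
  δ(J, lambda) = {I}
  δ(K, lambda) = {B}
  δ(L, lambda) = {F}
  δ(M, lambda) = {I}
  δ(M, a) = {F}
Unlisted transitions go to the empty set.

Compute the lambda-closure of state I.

{A, B, C, D, G, H, I, K}

Start with {I}.
From I via lambda: add D.
From D via lambda: add G.
From G via lambda: add K.
From K via lambda: add B.
From B via lambda: add H.
From H via lambda: add C.
From C via lambda: add A.
No new states can be added; the closed set is {A, B, C, D, G, H, I, K}.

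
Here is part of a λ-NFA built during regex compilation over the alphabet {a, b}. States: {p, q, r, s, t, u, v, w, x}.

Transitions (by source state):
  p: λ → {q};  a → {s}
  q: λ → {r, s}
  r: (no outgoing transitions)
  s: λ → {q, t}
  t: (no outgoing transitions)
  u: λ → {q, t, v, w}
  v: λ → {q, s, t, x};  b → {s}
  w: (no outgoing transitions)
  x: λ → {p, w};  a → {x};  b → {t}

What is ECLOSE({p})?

{p, q, r, s, t}

Start with {p}.
From p via λ: add q.
From q via λ: add r, s.
From s via λ: add t.
No new states can be added; the closed set is {p, q, r, s, t}.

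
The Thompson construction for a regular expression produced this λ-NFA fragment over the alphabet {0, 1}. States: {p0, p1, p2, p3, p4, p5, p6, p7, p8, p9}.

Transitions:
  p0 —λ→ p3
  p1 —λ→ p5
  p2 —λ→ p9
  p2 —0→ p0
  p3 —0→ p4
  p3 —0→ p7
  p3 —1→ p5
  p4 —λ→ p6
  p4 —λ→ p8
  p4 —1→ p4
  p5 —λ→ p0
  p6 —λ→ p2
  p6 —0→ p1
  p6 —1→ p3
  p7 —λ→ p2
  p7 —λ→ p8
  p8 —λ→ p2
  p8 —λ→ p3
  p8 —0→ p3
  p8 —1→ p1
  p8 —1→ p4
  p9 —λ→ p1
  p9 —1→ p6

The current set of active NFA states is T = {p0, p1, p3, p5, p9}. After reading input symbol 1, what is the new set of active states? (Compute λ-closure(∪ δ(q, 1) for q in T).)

p3 on 1 → {p5}.
p9 on 1 → {p6}.
No 1-transition from p0, p1, p5.
Union after reading 1: {p5, p6}.
Now take the λ-closure:
From p5 via λ: add p0.
From p6 via λ: add p2.
From p0 via λ: add p3.
From p2 via λ: add p9.
From p9 via λ: add p1.
No new states can be added; the closed set is {p0, p1, p2, p3, p5, p6, p9}.

{p0, p1, p2, p3, p5, p6, p9}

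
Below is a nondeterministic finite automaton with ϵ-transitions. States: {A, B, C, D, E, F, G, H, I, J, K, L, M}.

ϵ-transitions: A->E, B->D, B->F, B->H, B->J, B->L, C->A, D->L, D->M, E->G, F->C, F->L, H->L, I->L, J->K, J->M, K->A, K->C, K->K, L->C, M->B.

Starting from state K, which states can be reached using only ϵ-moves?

{A, C, E, G, K}

Start with {K}.
From K via ϵ: add A, C.
From A via ϵ: add E.
From E via ϵ: add G.
No new states can be added; the closed set is {A, C, E, G, K}.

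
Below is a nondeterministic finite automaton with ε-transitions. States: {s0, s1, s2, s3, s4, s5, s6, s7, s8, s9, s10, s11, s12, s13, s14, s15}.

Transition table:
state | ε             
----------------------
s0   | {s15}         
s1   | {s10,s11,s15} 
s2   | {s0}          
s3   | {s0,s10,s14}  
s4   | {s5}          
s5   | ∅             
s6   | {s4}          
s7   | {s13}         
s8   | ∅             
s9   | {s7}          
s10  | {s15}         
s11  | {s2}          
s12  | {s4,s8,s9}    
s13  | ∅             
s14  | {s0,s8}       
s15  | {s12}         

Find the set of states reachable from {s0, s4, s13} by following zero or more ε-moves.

{s0, s4, s5, s7, s8, s9, s12, s13, s15}

Start with {s0, s4, s13}.
From s0 via ε: add s15.
From s4 via ε: add s5.
From s15 via ε: add s12.
From s12 via ε: add s8, s9.
From s9 via ε: add s7.
No new states can be added; the closed set is {s0, s4, s5, s7, s8, s9, s12, s13, s15}.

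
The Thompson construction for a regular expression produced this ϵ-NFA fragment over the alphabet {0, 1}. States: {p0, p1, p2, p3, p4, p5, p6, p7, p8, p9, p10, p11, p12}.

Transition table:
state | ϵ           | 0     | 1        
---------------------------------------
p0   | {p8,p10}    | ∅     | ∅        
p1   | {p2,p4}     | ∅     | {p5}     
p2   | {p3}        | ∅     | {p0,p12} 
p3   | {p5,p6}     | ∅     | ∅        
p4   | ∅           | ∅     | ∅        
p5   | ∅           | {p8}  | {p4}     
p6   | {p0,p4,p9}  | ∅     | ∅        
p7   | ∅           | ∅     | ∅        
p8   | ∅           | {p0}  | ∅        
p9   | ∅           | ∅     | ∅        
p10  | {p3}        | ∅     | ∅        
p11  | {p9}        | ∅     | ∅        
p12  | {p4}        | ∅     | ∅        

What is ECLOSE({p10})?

Start with {p10}.
From p10 via ϵ: add p3.
From p3 via ϵ: add p5, p6.
From p6 via ϵ: add p0, p4, p9.
From p0 via ϵ: add p8.
No new states can be added; the closed set is {p0, p3, p4, p5, p6, p8, p9, p10}.

{p0, p3, p4, p5, p6, p8, p9, p10}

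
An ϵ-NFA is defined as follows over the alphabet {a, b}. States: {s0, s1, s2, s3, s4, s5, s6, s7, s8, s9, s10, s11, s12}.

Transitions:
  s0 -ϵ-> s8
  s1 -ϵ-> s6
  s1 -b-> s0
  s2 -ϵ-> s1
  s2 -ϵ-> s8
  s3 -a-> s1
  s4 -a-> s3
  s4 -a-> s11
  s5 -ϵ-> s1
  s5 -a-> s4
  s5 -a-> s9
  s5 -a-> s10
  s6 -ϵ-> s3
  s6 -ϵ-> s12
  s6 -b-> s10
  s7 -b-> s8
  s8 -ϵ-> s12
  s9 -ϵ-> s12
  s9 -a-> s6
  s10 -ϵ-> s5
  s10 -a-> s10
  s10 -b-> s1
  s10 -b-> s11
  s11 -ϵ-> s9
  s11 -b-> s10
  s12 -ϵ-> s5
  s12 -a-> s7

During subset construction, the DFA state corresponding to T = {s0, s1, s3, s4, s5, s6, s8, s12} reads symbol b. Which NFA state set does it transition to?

{s0, s1, s3, s5, s6, s8, s10, s12}

s1 on b → {s0}.
s6 on b → {s10}.
No b-transition from s0, s3, s4, s5, s8, s12.
Union after reading b: {s0, s10}.
Now take the ϵ-closure:
From s0 via ϵ: add s8.
From s10 via ϵ: add s5.
From s5 via ϵ: add s1.
From s8 via ϵ: add s12.
From s1 via ϵ: add s6.
From s6 via ϵ: add s3.
No new states can be added; the closed set is {s0, s1, s3, s5, s6, s8, s10, s12}.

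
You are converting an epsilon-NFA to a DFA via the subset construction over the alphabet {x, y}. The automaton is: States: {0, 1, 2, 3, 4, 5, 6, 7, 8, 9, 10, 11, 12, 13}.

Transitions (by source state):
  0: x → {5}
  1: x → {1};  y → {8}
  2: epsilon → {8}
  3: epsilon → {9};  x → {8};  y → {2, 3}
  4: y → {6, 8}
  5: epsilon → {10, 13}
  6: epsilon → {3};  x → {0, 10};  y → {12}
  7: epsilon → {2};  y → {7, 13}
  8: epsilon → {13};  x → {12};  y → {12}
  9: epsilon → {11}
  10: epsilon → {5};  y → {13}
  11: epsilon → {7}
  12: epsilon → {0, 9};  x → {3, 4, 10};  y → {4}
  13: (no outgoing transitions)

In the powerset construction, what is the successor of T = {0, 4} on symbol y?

4 on y → {6, 8}.
No y-transition from 0.
Union after reading y: {6, 8}.
Now take the epsilon-closure:
From 6 via epsilon: add 3.
From 8 via epsilon: add 13.
From 3 via epsilon: add 9.
From 9 via epsilon: add 11.
From 11 via epsilon: add 7.
From 7 via epsilon: add 2.
No new states can be added; the closed set is {2, 3, 6, 7, 8, 9, 11, 13}.

{2, 3, 6, 7, 8, 9, 11, 13}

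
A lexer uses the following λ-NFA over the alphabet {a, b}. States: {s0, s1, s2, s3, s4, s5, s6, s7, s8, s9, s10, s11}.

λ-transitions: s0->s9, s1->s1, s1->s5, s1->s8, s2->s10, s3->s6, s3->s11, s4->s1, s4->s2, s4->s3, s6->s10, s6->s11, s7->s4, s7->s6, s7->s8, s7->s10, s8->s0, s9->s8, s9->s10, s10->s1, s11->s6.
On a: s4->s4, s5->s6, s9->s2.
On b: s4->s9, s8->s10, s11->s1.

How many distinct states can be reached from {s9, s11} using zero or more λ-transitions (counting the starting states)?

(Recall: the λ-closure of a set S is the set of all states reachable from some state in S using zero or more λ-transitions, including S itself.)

8

Start with {s9, s11}.
From s9 via λ: add s8, s10.
From s11 via λ: add s6.
From s8 via λ: add s0.
From s10 via λ: add s1.
From s1 via λ: add s5.
λ-closure = {s0, s1, s5, s6, s8, s9, s10, s11}, which has 8 states.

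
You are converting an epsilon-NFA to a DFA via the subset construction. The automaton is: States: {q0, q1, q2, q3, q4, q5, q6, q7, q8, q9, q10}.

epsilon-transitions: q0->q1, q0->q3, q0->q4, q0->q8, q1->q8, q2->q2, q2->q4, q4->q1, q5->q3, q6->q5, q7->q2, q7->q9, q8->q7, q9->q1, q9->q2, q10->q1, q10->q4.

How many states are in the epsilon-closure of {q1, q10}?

7

Start with {q1, q10}.
From q1 via epsilon: add q8.
From q10 via epsilon: add q4.
From q8 via epsilon: add q7.
From q7 via epsilon: add q2, q9.
epsilon-closure = {q1, q2, q4, q7, q8, q9, q10}, which has 7 states.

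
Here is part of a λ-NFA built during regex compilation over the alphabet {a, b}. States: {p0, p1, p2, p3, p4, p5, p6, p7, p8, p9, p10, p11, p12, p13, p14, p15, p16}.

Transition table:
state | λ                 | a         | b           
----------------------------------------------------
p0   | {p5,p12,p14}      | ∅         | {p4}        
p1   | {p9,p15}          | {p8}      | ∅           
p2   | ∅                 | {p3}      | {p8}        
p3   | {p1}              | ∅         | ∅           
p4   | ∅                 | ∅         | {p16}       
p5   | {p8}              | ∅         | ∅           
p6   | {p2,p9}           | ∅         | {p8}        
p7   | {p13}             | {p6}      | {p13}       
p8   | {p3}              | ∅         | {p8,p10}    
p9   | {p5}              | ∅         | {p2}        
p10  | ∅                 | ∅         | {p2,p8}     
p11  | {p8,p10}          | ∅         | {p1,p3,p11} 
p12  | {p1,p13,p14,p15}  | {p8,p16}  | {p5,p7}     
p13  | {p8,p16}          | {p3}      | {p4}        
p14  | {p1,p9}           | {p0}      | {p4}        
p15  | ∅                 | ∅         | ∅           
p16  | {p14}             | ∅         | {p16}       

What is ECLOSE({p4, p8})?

{p1, p3, p4, p5, p8, p9, p15}

Start with {p4, p8}.
From p8 via λ: add p3.
From p3 via λ: add p1.
From p1 via λ: add p9, p15.
From p9 via λ: add p5.
No new states can be added; the closed set is {p1, p3, p4, p5, p8, p9, p15}.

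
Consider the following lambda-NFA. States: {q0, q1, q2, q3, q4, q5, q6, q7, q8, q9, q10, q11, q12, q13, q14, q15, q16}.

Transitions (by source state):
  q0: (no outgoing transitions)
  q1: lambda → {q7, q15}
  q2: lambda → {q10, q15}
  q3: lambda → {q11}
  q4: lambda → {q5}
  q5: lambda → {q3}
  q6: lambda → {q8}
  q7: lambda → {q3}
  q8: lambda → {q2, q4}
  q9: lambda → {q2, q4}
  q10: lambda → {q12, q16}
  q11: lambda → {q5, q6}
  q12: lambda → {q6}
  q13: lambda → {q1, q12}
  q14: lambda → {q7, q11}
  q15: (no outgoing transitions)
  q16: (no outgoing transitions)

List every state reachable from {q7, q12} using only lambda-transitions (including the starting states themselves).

Start with {q7, q12}.
From q7 via lambda: add q3.
From q12 via lambda: add q6.
From q3 via lambda: add q11.
From q6 via lambda: add q8.
From q8 via lambda: add q2, q4.
From q11 via lambda: add q5.
From q2 via lambda: add q10, q15.
From q10 via lambda: add q16.
No new states can be added; the closed set is {q2, q3, q4, q5, q6, q7, q8, q10, q11, q12, q15, q16}.

{q2, q3, q4, q5, q6, q7, q8, q10, q11, q12, q15, q16}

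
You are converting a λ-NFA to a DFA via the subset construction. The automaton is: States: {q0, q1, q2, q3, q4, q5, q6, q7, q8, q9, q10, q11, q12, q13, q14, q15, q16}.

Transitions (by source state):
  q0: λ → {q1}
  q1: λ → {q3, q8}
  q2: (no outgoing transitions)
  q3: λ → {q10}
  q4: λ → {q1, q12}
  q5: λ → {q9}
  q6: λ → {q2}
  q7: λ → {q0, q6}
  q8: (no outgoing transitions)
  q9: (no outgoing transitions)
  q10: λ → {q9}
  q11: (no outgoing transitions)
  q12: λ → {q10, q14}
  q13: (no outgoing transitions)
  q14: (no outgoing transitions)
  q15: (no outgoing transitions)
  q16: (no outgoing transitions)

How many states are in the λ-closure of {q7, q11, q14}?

11

Start with {q7, q11, q14}.
From q7 via λ: add q0, q6.
From q0 via λ: add q1.
From q6 via λ: add q2.
From q1 via λ: add q3, q8.
From q3 via λ: add q10.
From q10 via λ: add q9.
λ-closure = {q0, q1, q2, q3, q6, q7, q8, q9, q10, q11, q14}, which has 11 states.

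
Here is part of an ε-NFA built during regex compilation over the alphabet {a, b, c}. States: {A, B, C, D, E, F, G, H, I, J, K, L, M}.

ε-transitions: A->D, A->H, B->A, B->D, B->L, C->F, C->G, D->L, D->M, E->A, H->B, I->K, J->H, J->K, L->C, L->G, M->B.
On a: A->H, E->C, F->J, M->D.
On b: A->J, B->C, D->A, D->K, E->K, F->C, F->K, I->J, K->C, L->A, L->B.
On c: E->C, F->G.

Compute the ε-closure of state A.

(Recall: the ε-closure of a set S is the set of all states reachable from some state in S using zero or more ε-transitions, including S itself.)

{A, B, C, D, F, G, H, L, M}

Start with {A}.
From A via ε: add D, H.
From D via ε: add L, M.
From H via ε: add B.
From L via ε: add C, G.
From C via ε: add F.
No new states can be added; the closed set is {A, B, C, D, F, G, H, L, M}.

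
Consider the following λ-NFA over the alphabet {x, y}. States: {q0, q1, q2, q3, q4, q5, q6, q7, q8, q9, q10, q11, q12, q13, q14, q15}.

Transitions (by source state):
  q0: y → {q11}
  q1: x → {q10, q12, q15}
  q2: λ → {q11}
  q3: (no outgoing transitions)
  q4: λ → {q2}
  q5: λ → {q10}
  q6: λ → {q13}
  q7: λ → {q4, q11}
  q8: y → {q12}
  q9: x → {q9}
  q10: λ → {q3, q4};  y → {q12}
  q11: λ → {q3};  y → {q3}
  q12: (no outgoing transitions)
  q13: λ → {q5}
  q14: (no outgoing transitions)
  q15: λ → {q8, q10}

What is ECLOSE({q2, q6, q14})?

{q2, q3, q4, q5, q6, q10, q11, q13, q14}

Start with {q2, q6, q14}.
From q2 via λ: add q11.
From q6 via λ: add q13.
From q11 via λ: add q3.
From q13 via λ: add q5.
From q5 via λ: add q10.
From q10 via λ: add q4.
No new states can be added; the closed set is {q2, q3, q4, q5, q6, q10, q11, q13, q14}.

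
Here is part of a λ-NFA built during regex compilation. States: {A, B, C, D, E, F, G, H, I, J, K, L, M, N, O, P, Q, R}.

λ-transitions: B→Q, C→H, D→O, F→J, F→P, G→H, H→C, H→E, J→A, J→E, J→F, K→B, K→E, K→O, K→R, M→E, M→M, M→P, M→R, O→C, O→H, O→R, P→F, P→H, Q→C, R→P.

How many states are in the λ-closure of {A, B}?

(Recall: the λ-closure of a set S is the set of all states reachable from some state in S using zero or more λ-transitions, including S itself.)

6

Start with {A, B}.
From B via λ: add Q.
From Q via λ: add C.
From C via λ: add H.
From H via λ: add E.
λ-closure = {A, B, C, E, H, Q}, which has 6 states.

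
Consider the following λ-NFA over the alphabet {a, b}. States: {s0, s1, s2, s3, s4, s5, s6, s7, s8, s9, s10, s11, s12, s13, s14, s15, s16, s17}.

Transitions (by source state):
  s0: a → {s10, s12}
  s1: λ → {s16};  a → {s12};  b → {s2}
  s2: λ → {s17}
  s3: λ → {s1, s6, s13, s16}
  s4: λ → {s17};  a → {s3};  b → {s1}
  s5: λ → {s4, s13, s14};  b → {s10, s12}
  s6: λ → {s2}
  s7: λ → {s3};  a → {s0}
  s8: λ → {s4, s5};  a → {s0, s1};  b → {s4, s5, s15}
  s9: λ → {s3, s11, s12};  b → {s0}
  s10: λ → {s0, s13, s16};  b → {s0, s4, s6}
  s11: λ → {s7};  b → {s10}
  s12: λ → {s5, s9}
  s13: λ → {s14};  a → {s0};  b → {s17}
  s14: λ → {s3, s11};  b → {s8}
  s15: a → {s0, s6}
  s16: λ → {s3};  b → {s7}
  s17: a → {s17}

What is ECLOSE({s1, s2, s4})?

Start with {s1, s2, s4}.
From s1 via λ: add s16.
From s2 via λ: add s17.
From s16 via λ: add s3.
From s3 via λ: add s6, s13.
From s13 via λ: add s14.
From s14 via λ: add s11.
From s11 via λ: add s7.
No new states can be added; the closed set is {s1, s2, s3, s4, s6, s7, s11, s13, s14, s16, s17}.

{s1, s2, s3, s4, s6, s7, s11, s13, s14, s16, s17}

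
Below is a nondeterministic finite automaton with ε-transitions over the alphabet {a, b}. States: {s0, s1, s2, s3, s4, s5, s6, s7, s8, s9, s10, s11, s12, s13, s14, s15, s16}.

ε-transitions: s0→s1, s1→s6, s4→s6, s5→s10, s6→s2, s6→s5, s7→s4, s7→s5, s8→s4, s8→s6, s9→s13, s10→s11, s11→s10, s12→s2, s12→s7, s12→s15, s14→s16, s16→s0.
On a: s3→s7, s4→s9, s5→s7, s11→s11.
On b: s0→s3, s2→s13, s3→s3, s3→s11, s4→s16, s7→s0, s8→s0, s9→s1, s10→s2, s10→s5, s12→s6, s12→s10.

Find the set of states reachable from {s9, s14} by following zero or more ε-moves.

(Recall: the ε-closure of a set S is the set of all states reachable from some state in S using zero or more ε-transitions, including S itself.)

{s0, s1, s2, s5, s6, s9, s10, s11, s13, s14, s16}

Start with {s9, s14}.
From s9 via ε: add s13.
From s14 via ε: add s16.
From s16 via ε: add s0.
From s0 via ε: add s1.
From s1 via ε: add s6.
From s6 via ε: add s2, s5.
From s5 via ε: add s10.
From s10 via ε: add s11.
No new states can be added; the closed set is {s0, s1, s2, s5, s6, s9, s10, s11, s13, s14, s16}.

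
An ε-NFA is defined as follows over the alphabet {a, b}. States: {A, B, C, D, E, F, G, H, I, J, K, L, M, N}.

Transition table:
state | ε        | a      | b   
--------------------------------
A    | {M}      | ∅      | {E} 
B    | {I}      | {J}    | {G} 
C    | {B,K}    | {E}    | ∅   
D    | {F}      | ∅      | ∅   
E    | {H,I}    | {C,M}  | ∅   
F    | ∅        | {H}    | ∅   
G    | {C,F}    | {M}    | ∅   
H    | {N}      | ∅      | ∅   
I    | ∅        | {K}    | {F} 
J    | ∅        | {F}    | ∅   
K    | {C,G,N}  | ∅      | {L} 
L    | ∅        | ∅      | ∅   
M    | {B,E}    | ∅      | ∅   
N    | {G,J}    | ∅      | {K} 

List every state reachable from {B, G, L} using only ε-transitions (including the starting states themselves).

{B, C, F, G, I, J, K, L, N}

Start with {B, G, L}.
From B via ε: add I.
From G via ε: add C, F.
From C via ε: add K.
From K via ε: add N.
From N via ε: add J.
No new states can be added; the closed set is {B, C, F, G, I, J, K, L, N}.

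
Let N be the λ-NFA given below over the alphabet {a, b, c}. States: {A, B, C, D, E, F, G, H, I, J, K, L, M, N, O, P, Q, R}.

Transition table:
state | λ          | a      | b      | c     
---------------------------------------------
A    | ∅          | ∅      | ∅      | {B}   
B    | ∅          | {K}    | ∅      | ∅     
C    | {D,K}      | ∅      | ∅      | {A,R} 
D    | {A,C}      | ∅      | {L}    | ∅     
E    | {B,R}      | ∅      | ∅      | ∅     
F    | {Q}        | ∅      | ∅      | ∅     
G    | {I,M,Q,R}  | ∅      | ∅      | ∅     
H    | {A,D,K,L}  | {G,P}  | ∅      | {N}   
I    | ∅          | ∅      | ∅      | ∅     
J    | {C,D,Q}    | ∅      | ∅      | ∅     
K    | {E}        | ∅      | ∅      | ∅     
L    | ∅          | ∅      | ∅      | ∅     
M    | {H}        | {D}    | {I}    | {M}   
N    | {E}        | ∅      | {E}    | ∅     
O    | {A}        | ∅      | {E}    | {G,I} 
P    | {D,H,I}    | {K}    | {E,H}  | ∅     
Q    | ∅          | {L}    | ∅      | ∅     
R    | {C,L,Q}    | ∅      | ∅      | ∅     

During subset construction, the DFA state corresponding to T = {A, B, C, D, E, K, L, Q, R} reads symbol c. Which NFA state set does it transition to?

{A, B, C, D, E, K, L, Q, R}

A on c → {B}.
C on c → {A, R}.
No c-transition from B, D, E, K, L, Q, R.
Union after reading c: {A, B, R}.
Now take the λ-closure:
From R via λ: add C, L, Q.
From C via λ: add D, K.
From K via λ: add E.
No new states can be added; the closed set is {A, B, C, D, E, K, L, Q, R}.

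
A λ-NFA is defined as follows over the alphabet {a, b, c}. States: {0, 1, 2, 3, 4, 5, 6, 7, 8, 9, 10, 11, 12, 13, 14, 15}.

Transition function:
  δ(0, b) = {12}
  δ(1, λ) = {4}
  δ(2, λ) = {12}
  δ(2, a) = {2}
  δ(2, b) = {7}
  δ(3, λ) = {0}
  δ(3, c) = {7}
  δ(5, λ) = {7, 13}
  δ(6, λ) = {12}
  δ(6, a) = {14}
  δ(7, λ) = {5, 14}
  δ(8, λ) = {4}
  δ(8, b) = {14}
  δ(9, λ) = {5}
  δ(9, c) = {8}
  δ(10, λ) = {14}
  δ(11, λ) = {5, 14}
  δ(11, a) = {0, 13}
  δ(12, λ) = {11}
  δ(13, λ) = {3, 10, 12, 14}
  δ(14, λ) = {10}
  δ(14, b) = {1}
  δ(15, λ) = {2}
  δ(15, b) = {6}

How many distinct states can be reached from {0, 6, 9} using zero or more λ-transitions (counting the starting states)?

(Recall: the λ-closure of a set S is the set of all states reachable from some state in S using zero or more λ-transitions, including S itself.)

11

Start with {0, 6, 9}.
From 6 via λ: add 12.
From 9 via λ: add 5.
From 5 via λ: add 7, 13.
From 12 via λ: add 11.
From 7 via λ: add 14.
From 13 via λ: add 3, 10.
λ-closure = {0, 3, 5, 6, 7, 9, 10, 11, 12, 13, 14}, which has 11 states.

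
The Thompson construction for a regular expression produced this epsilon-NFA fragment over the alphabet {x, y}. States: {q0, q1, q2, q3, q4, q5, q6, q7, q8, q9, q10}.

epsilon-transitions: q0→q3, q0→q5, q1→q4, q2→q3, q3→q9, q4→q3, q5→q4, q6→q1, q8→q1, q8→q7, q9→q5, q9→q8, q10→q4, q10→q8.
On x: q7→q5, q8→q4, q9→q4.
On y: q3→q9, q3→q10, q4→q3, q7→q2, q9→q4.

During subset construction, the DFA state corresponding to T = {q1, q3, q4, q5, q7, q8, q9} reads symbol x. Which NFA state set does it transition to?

{q1, q3, q4, q5, q7, q8, q9}

q7 on x → {q5}.
q8 on x → {q4}.
q9 on x → {q4}.
No x-transition from q1, q3, q4, q5.
Union after reading x: {q4, q5}.
Now take the epsilon-closure:
From q4 via epsilon: add q3.
From q3 via epsilon: add q9.
From q9 via epsilon: add q8.
From q8 via epsilon: add q1, q7.
No new states can be added; the closed set is {q1, q3, q4, q5, q7, q8, q9}.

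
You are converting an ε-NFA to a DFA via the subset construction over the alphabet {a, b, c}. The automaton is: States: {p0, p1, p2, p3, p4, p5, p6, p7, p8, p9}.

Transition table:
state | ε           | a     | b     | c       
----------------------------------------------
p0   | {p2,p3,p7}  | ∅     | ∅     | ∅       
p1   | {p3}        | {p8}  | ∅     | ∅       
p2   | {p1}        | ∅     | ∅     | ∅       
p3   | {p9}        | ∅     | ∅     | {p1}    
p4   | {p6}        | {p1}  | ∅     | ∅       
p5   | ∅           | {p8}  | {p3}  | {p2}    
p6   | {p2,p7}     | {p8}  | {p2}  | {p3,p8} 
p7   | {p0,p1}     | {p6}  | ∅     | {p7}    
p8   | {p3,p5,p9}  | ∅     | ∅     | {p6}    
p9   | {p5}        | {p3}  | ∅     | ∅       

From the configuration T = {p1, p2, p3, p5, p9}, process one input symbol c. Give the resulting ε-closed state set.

p3 on c → {p1}.
p5 on c → {p2}.
No c-transition from p1, p2, p9.
Union after reading c: {p1, p2}.
Now take the ε-closure:
From p1 via ε: add p3.
From p3 via ε: add p9.
From p9 via ε: add p5.
No new states can be added; the closed set is {p1, p2, p3, p5, p9}.

{p1, p2, p3, p5, p9}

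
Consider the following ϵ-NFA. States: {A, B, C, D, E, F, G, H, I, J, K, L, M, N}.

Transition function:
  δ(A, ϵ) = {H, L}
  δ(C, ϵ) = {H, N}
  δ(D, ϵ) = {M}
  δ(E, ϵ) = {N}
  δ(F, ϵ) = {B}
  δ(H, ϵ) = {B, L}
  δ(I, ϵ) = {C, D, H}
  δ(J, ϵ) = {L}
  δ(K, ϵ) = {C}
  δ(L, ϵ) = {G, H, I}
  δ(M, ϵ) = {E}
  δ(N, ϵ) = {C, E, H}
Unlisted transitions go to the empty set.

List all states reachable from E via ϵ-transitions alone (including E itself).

Start with {E}.
From E via ϵ: add N.
From N via ϵ: add C, H.
From H via ϵ: add B, L.
From L via ϵ: add G, I.
From I via ϵ: add D.
From D via ϵ: add M.
No new states can be added; the closed set is {B, C, D, E, G, H, I, L, M, N}.

{B, C, D, E, G, H, I, L, M, N}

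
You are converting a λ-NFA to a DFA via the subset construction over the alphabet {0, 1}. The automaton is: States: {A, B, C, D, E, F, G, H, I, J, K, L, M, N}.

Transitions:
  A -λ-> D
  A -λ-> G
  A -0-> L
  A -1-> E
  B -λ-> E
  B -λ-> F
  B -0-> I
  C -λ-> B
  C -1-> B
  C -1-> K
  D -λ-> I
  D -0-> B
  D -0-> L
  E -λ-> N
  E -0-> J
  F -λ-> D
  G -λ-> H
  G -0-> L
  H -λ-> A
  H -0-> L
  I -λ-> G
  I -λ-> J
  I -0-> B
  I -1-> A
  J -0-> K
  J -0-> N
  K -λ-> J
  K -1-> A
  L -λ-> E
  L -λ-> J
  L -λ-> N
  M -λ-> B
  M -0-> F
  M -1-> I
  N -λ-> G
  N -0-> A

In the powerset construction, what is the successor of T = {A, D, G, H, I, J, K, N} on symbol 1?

{A, D, E, G, H, I, J, N}

A on 1 → {E}.
I on 1 → {A}.
K on 1 → {A}.
No 1-transition from D, G, H, J, N.
Union after reading 1: {A, E}.
Now take the λ-closure:
From A via λ: add D, G.
From E via λ: add N.
From D via λ: add I.
From G via λ: add H.
From I via λ: add J.
No new states can be added; the closed set is {A, D, E, G, H, I, J, N}.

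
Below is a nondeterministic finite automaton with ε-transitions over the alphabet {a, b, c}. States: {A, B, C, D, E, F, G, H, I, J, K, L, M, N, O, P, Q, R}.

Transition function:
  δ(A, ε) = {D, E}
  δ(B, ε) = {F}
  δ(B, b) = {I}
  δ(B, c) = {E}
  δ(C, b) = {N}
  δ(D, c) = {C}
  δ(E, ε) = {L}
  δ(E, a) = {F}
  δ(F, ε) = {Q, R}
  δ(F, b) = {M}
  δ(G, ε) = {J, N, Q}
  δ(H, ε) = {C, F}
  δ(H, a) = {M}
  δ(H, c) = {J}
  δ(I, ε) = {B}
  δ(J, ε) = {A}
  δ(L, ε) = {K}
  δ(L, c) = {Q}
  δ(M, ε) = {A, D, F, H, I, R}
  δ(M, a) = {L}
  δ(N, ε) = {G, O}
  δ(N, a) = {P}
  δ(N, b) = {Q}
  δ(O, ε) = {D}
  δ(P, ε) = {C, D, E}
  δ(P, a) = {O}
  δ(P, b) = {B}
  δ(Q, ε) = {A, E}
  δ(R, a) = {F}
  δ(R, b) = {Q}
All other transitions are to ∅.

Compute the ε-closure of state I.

Start with {I}.
From I via ε: add B.
From B via ε: add F.
From F via ε: add Q, R.
From Q via ε: add A, E.
From A via ε: add D.
From E via ε: add L.
From L via ε: add K.
No new states can be added; the closed set is {A, B, D, E, F, I, K, L, Q, R}.

{A, B, D, E, F, I, K, L, Q, R}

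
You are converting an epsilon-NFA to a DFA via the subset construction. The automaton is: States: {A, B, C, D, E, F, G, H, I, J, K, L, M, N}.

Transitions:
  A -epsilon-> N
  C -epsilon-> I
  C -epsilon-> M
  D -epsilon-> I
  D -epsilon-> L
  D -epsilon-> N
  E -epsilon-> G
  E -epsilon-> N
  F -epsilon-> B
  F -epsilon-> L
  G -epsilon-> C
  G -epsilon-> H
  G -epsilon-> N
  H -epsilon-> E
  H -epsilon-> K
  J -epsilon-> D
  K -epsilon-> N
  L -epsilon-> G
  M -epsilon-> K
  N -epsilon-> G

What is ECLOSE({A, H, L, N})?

Start with {A, H, L, N}.
From H via epsilon: add E, K.
From L via epsilon: add G.
From G via epsilon: add C.
From C via epsilon: add I, M.
No new states can be added; the closed set is {A, C, E, G, H, I, K, L, M, N}.

{A, C, E, G, H, I, K, L, M, N}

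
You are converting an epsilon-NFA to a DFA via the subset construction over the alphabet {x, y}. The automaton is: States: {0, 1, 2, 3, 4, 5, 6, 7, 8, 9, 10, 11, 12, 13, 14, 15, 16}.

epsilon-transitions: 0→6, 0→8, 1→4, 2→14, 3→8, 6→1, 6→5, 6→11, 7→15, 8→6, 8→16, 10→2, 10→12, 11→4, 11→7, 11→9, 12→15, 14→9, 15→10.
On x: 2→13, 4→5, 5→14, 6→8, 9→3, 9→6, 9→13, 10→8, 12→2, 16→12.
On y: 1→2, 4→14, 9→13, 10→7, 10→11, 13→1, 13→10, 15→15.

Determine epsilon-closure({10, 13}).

Start with {10, 13}.
From 10 via epsilon: add 2, 12.
From 2 via epsilon: add 14.
From 12 via epsilon: add 15.
From 14 via epsilon: add 9.
No new states can be added; the closed set is {2, 9, 10, 12, 13, 14, 15}.

{2, 9, 10, 12, 13, 14, 15}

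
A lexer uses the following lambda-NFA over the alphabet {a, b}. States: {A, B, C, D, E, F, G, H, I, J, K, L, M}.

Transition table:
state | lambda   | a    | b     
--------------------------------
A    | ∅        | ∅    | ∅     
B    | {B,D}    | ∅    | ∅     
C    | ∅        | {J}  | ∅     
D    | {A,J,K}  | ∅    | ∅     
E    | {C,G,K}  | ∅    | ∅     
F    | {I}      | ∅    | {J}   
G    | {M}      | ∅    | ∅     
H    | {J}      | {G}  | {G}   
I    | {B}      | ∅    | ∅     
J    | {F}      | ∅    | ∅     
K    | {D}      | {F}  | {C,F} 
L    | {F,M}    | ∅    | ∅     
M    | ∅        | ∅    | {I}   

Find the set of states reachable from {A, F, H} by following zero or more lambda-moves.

{A, B, D, F, H, I, J, K}

Start with {A, F, H}.
From F via lambda: add I.
From H via lambda: add J.
From I via lambda: add B.
From B via lambda: add D.
From D via lambda: add K.
No new states can be added; the closed set is {A, B, D, F, H, I, J, K}.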